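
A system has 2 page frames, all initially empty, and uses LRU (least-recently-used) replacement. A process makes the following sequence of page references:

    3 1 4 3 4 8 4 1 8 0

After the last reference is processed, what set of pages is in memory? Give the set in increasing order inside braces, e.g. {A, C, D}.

3 -> miss, frames (3)
1 -> miss, frames (3 1)
4 -> miss, evict 3, frames (1 4)
3 -> miss, evict 1, frames (4 3)
4 -> hit
8 -> miss, evict 3, frames (4 8)
4 -> hit
1 -> miss, evict 8, frames (4 1)
8 -> miss, evict 4, frames (1 8)
0 -> miss, evict 1, frames (8 0)

{0, 8}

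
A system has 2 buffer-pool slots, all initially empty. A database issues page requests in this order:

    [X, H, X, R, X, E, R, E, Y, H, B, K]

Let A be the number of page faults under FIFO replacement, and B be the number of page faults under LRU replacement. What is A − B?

Under FIFO: F F . F F F F . F F F F → 10 faults.
Under LRU: F F . F . F F . F F F F → 9 faults.
A − B = 10 − 9 = 1.

1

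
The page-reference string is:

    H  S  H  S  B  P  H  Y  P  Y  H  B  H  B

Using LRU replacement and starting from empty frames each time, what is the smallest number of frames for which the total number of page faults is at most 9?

f=1: 14 faults
f=2: 9 faults
f=3: 7 faults
f=4: 5 faults
f=5: 5 faults
Smallest f with faults ≤ 9 is 2.

2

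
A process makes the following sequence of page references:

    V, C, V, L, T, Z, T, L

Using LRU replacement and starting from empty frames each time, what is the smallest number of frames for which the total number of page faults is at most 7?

2

f=1: 8 faults
f=2: 6 faults
f=3: 5 faults
f=4: 5 faults
f=5: 5 faults
Smallest f with faults ≤ 7 is 2.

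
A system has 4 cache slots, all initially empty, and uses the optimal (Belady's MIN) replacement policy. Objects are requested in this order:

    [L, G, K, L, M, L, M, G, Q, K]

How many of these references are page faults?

5

L → fault, frames {L}
G → fault, frames {L,G}
K → fault, frames {L,G,K}
L → hit
M → fault, frames {L,G,K,M}
L → hit
M → hit
G → hit
Q → fault, evict M, frames {L,G,K,Q}
K → hit
Page faults: 5.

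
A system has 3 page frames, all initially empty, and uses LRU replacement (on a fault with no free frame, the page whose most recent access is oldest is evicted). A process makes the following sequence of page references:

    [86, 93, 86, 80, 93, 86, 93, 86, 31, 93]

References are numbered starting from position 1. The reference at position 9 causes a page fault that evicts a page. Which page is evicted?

pos 1: 86: miss, frames {86}
pos 2: 93: miss, frames {86,93}
pos 3: 86: hit
pos 4: 80: miss, frames {93,86,80}
pos 5: 93: hit
pos 6: 86: hit
pos 7: 93: hit
pos 8: 86: hit
pos 9: 31: miss, evict 80, frames {93,86,31}
At position 9, page 80 is evicted.

80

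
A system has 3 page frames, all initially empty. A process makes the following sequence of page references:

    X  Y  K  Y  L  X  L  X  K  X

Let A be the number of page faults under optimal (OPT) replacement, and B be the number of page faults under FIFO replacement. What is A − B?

Under OPT: F F F . F . . . . . → 4 faults.
Under FIFO: F F F . F F . . . . → 5 faults.
A − B = 4 − 5 = -1.

-1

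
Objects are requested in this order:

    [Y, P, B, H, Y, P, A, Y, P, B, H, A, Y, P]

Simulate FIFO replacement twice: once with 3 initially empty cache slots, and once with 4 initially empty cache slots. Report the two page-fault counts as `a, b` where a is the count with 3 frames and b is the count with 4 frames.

3 frames: F F F F F F F . . F F . F F → 11 faults.
4 frames: F F F F . . F F F F F F F F → 12 faults.
12 > 11: adding a frame increased faults — Belady's anomaly.

11, 12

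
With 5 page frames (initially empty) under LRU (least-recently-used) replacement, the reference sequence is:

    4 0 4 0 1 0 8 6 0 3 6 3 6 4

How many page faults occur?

7

4 -> fault, frames [4]
0 -> fault, frames [4, 0]
4 -> hit
0 -> hit
1 -> fault, frames [4, 0, 1]
0 -> hit
8 -> fault, frames [4, 1, 0, 8]
6 -> fault, frames [4, 1, 0, 8, 6]
0 -> hit
3 -> fault, evict 4, frames [1, 8, 6, 0, 3]
6 -> hit
3 -> hit
6 -> hit
4 -> fault, evict 1, frames [8, 0, 3, 6, 4]
Page faults: 7.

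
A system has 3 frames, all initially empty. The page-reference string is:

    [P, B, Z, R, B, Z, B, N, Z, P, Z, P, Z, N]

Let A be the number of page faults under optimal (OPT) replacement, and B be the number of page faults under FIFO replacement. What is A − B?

Under OPT: F F F F . . . F . F . . . . → 6 faults.
Under FIFO: F F F F . . . F . F F . . . → 7 faults.
A − B = 6 − 7 = -1.

-1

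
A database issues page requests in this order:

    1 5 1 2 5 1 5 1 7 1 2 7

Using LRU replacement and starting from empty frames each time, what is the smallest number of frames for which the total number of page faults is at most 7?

f=1: 12 faults
f=2: 8 faults
f=3: 5 faults
f=4: 4 faults
Smallest f with faults ≤ 7 is 3.

3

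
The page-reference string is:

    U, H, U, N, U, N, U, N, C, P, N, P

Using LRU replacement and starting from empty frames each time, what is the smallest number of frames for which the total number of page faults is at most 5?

f=1: 12 faults
f=2: 6 faults
f=3: 5 faults
f=4: 5 faults
f=5: 5 faults
Smallest f with faults ≤ 5 is 3.

3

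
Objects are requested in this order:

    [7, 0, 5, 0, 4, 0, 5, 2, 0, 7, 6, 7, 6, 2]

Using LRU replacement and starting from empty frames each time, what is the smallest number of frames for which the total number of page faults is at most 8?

f=1: 14 faults
f=2: 10 faults
f=3: 8 faults
f=4: 7 faults
f=5: 6 faults
f=6: 6 faults
Smallest f with faults ≤ 8 is 3.

3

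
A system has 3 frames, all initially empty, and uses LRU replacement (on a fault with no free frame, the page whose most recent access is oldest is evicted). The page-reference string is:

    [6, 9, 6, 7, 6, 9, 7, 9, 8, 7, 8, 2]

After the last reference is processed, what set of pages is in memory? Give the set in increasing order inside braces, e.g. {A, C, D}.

{2, 7, 8}

6 -> fault, frames {6}
9 -> fault, frames {6,9}
6 -> hit
7 -> fault, frames {9,6,7}
6 -> hit
9 -> hit
7 -> hit
9 -> hit
8 -> fault, evict 6, frames {7,9,8}
7 -> hit
8 -> hit
2 -> fault, evict 9, frames {7,8,2}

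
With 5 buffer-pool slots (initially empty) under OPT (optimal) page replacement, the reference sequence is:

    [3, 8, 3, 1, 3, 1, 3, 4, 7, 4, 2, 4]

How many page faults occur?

3: miss, frames {3}
8: miss, frames {3,8}
3: hit
1: miss, frames {3,8,1}
3: hit
1: hit
3: hit
4: miss, frames {3,8,1,4}
7: miss, frames {3,8,1,4,7}
4: hit
2: miss, evict 7, frames {3,8,1,4,2}
4: hit
Page faults: 6.

6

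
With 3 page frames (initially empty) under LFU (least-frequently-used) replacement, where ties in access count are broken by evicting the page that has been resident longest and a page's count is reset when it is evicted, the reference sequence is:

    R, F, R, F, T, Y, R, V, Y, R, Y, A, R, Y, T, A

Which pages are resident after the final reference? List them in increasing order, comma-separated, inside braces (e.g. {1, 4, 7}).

R: miss, frames [R]
F: miss, frames [R, F]
R: hit
F: hit
T: miss, frames [R, F, T]
Y: miss, evict T, frames [R, F, Y]
R: hit
V: miss, evict Y, frames [R, F, V]
Y: miss, evict V, frames [R, F, Y]
R: hit
Y: hit
A: miss, evict F, frames [R, Y, A]
R: hit
Y: hit
T: miss, evict A, frames [R, Y, T]
A: miss, evict T, frames [R, Y, A]

{A, R, Y}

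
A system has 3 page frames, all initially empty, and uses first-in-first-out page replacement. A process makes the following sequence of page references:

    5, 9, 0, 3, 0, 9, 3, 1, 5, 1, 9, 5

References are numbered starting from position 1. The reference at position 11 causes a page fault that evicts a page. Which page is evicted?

pos 1: 5 -> fault, frames (5)
pos 2: 9 -> fault, frames (5 9)
pos 3: 0 -> fault, frames (5 9 0)
pos 4: 3 -> fault, evict 5, frames (9 0 3)
pos 5: 0 -> hit
pos 6: 9 -> hit
pos 7: 3 -> hit
pos 8: 1 -> fault, evict 9, frames (0 3 1)
pos 9: 5 -> fault, evict 0, frames (3 1 5)
pos 10: 1 -> hit
pos 11: 9 -> fault, evict 3, frames (1 5 9)
At position 11, page 3 is evicted.

3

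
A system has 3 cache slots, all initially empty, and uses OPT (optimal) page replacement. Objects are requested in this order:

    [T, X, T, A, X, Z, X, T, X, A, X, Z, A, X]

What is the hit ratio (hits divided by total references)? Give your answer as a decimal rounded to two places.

T -> miss, frames (T)
X -> miss, frames (T X)
T -> hit
A -> miss, frames (T X A)
X -> hit
Z -> miss, evict A, frames (T X Z)
X -> hit
T -> hit
X -> hit
A -> miss, evict T, frames (X Z A)
X -> hit
Z -> hit
A -> hit
X -> hit
Hits: 9 of 14 references → 9/14 = 0.6429.

0.64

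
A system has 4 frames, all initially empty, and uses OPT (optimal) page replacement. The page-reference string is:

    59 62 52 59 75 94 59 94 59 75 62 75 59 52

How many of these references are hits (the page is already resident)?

59: miss, frames [59]
62: miss, frames [59, 62]
52: miss, frames [59, 62, 52]
59: hit
75: miss, frames [59, 62, 52, 75]
94: miss, evict 52, frames [59, 62, 75, 94]
59: hit
94: hit
59: hit
75: hit
62: hit
75: hit
59: hit
52: miss, evict 94, frames [59, 62, 75, 52]
Hits: 8.

8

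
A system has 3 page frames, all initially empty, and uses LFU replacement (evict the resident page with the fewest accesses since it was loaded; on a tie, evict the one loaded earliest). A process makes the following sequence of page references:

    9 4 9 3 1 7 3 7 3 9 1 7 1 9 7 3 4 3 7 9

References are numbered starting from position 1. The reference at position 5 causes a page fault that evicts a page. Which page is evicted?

pos 1: 9 → miss, frames {9}
pos 2: 4 → miss, frames {9,4}
pos 3: 9 → hit
pos 4: 3 → miss, frames {9,4,3}
pos 5: 1 → miss, evict 4, frames {9,3,1}
At position 5, page 4 is evicted.

4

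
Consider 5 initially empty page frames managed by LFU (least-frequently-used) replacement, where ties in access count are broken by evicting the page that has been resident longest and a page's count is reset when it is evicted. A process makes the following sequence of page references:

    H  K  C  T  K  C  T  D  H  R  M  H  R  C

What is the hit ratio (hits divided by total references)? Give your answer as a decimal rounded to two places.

0.43

H: miss, frames [H]
K: miss, frames [H, K]
C: miss, frames [H, K, C]
T: miss, frames [H, K, C, T]
K: hit
C: hit
T: hit
D: miss, frames [H, K, C, T, D]
H: hit
R: miss, evict D, frames [H, K, C, T, R]
M: miss, evict R, frames [H, K, C, T, M]
H: hit
R: miss, evict M, frames [H, K, C, T, R]
C: hit
Hits: 6 of 14 references → 6/14 = 0.4286.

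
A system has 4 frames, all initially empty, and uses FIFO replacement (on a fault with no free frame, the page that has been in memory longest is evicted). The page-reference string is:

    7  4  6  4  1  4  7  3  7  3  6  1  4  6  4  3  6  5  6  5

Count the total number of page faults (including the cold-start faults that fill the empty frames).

7 → fault, frames {7}
4 → fault, frames {7,4}
6 → fault, frames {7,4,6}
4 → hit
1 → fault, frames {7,4,6,1}
4 → hit
7 → hit
3 → fault, evict 7, frames {4,6,1,3}
7 → fault, evict 4, frames {6,1,3,7}
3 → hit
6 → hit
1 → hit
4 → fault, evict 6, frames {1,3,7,4}
6 → fault, evict 1, frames {3,7,4,6}
4 → hit
3 → hit
6 → hit
5 → fault, evict 3, frames {7,4,6,5}
6 → hit
5 → hit
Page faults: 9.

9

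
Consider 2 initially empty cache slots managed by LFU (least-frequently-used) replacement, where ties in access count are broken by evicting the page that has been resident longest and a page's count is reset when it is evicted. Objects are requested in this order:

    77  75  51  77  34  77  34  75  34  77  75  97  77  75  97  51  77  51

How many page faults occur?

15

77 -> fault, frames {77}
75 -> fault, frames {77,75}
51 -> fault, evict 77, frames {75,51}
77 -> fault, evict 75, frames {51,77}
34 -> fault, evict 51, frames {77,34}
77 -> hit
34 -> hit
75 -> fault, evict 77, frames {34,75}
34 -> hit
77 -> fault, evict 75, frames {34,77}
75 -> fault, evict 77, frames {34,75}
97 -> fault, evict 75, frames {34,97}
77 -> fault, evict 97, frames {34,77}
75 -> fault, evict 77, frames {34,75}
97 -> fault, evict 75, frames {34,97}
51 -> fault, evict 97, frames {34,51}
77 -> fault, evict 51, frames {34,77}
51 -> fault, evict 77, frames {34,51}
Page faults: 15.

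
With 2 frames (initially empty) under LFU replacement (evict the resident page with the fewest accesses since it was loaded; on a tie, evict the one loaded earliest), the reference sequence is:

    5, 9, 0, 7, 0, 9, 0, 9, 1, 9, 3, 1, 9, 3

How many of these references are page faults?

11

5 → fault, frames [5]
9 → fault, frames [5, 9]
0 → fault, evict 5, frames [9, 0]
7 → fault, evict 9, frames [0, 7]
0 → hit
9 → fault, evict 7, frames [0, 9]
0 → hit
9 → hit
1 → fault, evict 9, frames [0, 1]
9 → fault, evict 1, frames [0, 9]
3 → fault, evict 9, frames [0, 3]
1 → fault, evict 3, frames [0, 1]
9 → fault, evict 1, frames [0, 9]
3 → fault, evict 9, frames [0, 3]
Page faults: 11.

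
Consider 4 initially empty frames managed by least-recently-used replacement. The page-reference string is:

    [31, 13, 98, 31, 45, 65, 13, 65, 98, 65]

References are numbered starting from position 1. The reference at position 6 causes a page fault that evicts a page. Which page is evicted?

13

pos 1: 31: fault, frames (31)
pos 2: 13: fault, frames (31 13)
pos 3: 98: fault, frames (31 13 98)
pos 4: 31: hit
pos 5: 45: fault, frames (13 98 31 45)
pos 6: 65: fault, evict 13, frames (98 31 45 65)
At position 6, page 13 is evicted.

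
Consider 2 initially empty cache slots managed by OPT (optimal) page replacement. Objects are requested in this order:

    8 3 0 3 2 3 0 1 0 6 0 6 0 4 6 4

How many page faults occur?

8

8 -> fault, frames [8]
3 -> fault, frames [8, 3]
0 -> fault, evict 8, frames [3, 0]
3 -> hit
2 -> fault, evict 0, frames [3, 2]
3 -> hit
0 -> fault, evict 2, frames [3, 0]
1 -> fault, evict 3, frames [0, 1]
0 -> hit
6 -> fault, evict 1, frames [0, 6]
0 -> hit
6 -> hit
0 -> hit
4 -> fault, evict 0, frames [6, 4]
6 -> hit
4 -> hit
Page faults: 8.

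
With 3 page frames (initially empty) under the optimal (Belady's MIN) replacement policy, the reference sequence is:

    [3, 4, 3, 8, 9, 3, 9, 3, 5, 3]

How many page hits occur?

5

3 → miss, frames {3}
4 → miss, frames {3,4}
3 → hit
8 → miss, frames {3,4,8}
9 → miss, evict 8, frames {3,4,9}
3 → hit
9 → hit
3 → hit
5 → miss, evict 9, frames {3,4,5}
3 → hit
Hits: 5.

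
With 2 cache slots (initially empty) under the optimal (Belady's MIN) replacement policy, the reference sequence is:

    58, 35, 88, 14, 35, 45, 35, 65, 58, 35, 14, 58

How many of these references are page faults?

8

58 -> miss, frames {58}
35 -> miss, frames {58,35}
88 -> miss, evict 58, frames {35,88}
14 -> miss, evict 88, frames {35,14}
35 -> hit
45 -> miss, evict 14, frames {35,45}
35 -> hit
65 -> miss, evict 45, frames {35,65}
58 -> miss, evict 65, frames {35,58}
35 -> hit
14 -> miss, evict 35, frames {58,14}
58 -> hit
Page faults: 8.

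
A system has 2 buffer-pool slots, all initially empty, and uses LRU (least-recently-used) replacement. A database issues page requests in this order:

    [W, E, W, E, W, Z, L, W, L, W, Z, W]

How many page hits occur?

6

W -> miss, frames [W]
E -> miss, frames [W, E]
W -> hit
E -> hit
W -> hit
Z -> miss, evict E, frames [W, Z]
L -> miss, evict W, frames [Z, L]
W -> miss, evict Z, frames [L, W]
L -> hit
W -> hit
Z -> miss, evict L, frames [W, Z]
W -> hit
Hits: 6.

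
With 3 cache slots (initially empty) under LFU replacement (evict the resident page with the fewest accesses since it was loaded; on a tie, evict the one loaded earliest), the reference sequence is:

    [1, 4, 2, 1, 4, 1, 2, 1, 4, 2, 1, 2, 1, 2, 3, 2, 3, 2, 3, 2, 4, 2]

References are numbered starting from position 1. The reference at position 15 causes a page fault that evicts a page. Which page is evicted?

4

pos 1: 1 -> fault, frames [1]
pos 2: 4 -> fault, frames [1, 4]
pos 3: 2 -> fault, frames [1, 4, 2]
pos 4: 1 -> hit
pos 5: 4 -> hit
pos 6: 1 -> hit
pos 7: 2 -> hit
pos 8: 1 -> hit
pos 9: 4 -> hit
pos 10: 2 -> hit
pos 11: 1 -> hit
pos 12: 2 -> hit
pos 13: 1 -> hit
pos 14: 2 -> hit
pos 15: 3 -> fault, evict 4, frames [1, 2, 3]
At position 15, page 4 is evicted.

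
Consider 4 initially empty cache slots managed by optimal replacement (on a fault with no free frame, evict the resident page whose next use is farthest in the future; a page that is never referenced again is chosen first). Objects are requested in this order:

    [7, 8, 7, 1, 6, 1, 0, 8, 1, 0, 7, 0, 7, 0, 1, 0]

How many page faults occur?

7 -> fault, frames (7)
8 -> fault, frames (7 8)
7 -> hit
1 -> fault, frames (7 8 1)
6 -> fault, frames (7 8 1 6)
1 -> hit
0 -> fault, evict 6, frames (7 8 1 0)
8 -> hit
1 -> hit
0 -> hit
7 -> hit
0 -> hit
7 -> hit
0 -> hit
1 -> hit
0 -> hit
Page faults: 5.

5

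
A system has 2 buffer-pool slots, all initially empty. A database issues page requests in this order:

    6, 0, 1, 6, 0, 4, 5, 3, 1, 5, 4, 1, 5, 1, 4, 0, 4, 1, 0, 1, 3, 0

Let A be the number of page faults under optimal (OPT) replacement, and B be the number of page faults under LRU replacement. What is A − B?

-5

Under OPT: F F F . F F F F . F F . F . F F . F . . F . → 14 faults.
Under LRU: F F F F F F F F F F F F F . F F . F F . F F → 19 faults.
A − B = 14 − 19 = -5.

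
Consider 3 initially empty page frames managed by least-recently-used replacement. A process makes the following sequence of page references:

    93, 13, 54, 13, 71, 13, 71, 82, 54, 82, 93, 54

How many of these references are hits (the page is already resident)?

93 → miss, frames [93]
13 → miss, frames [93, 13]
54 → miss, frames [93, 13, 54]
13 → hit
71 → miss, evict 93, frames [54, 13, 71]
13 → hit
71 → hit
82 → miss, evict 54, frames [13, 71, 82]
54 → miss, evict 13, frames [71, 82, 54]
82 → hit
93 → miss, evict 71, frames [54, 82, 93]
54 → hit
Hits: 5.

5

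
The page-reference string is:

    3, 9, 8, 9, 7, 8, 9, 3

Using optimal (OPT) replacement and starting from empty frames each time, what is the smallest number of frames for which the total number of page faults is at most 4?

4

f=1: 8 faults
f=2: 6 faults
f=3: 5 faults
f=4: 4 faults
Smallest f with faults ≤ 4 is 4.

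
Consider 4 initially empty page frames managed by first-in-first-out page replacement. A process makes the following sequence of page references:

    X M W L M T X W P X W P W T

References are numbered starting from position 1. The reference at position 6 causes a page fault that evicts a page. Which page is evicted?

X

pos 1: X: miss, frames [X]
pos 2: M: miss, frames [X, M]
pos 3: W: miss, frames [X, M, W]
pos 4: L: miss, frames [X, M, W, L]
pos 5: M: hit
pos 6: T: miss, evict X, frames [M, W, L, T]
At position 6, page X is evicted.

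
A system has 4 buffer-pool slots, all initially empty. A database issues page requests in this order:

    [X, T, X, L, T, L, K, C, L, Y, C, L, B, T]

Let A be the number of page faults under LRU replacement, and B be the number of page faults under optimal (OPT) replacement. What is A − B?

1

Under LRU: F F . F . . F F . F . . F F → 8 faults.
Under OPT: F F . F . . F F . F . . F . → 7 faults.
A − B = 8 − 7 = 1.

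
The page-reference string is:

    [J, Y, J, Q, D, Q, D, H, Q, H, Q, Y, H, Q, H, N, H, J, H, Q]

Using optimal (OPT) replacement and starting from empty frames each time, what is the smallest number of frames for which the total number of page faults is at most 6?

f=1: 20 faults
f=2: 10 faults
f=3: 7 faults
f=4: 6 faults
f=5: 6 faults
f=6: 6 faults
Smallest f with faults ≤ 6 is 4.

4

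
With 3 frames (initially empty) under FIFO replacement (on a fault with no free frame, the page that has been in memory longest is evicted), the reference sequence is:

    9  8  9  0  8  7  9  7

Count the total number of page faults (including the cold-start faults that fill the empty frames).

5

9 -> fault, frames (9)
8 -> fault, frames (9 8)
9 -> hit
0 -> fault, frames (9 8 0)
8 -> hit
7 -> fault, evict 9, frames (8 0 7)
9 -> fault, evict 8, frames (0 7 9)
7 -> hit
Page faults: 5.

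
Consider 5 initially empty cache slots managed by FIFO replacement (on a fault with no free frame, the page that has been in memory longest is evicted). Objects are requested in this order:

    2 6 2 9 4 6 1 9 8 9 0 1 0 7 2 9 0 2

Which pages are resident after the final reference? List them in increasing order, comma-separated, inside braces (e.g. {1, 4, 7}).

2 → miss, frames {2}
6 → miss, frames {2,6}
2 → hit
9 → miss, frames {2,6,9}
4 → miss, frames {2,6,9,4}
6 → hit
1 → miss, frames {2,6,9,4,1}
9 → hit
8 → miss, evict 2, frames {6,9,4,1,8}
9 → hit
0 → miss, evict 6, frames {9,4,1,8,0}
1 → hit
0 → hit
7 → miss, evict 9, frames {4,1,8,0,7}
2 → miss, evict 4, frames {1,8,0,7,2}
9 → miss, evict 1, frames {8,0,7,2,9}
0 → hit
2 → hit

{0, 2, 7, 8, 9}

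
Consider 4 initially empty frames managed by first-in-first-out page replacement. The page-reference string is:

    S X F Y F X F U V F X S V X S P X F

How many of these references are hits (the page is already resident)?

S -> fault, frames (S)
X -> fault, frames (S X)
F -> fault, frames (S X F)
Y -> fault, frames (S X F Y)
F -> hit
X -> hit
F -> hit
U -> fault, evict S, frames (X F Y U)
V -> fault, evict X, frames (F Y U V)
F -> hit
X -> fault, evict F, frames (Y U V X)
S -> fault, evict Y, frames (U V X S)
V -> hit
X -> hit
S -> hit
P -> fault, evict U, frames (V X S P)
X -> hit
F -> fault, evict V, frames (X S P F)
Hits: 8.

8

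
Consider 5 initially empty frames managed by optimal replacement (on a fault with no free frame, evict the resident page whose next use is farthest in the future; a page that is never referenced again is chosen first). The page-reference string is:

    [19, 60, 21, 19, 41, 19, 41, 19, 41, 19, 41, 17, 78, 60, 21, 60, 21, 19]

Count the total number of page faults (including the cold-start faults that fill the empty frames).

6

19 → miss, frames (19)
60 → miss, frames (19 60)
21 → miss, frames (19 60 21)
19 → hit
41 → miss, frames (19 60 21 41)
19 → hit
41 → hit
19 → hit
41 → hit
19 → hit
41 → hit
17 → miss, frames (19 60 21 41 17)
78 → miss, evict 17, frames (19 60 21 41 78)
60 → hit
21 → hit
60 → hit
21 → hit
19 → hit
Page faults: 6.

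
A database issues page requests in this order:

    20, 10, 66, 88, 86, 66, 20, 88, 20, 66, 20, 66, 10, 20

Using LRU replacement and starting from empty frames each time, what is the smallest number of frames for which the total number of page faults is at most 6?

f=1: 14 faults
f=2: 11 faults
f=3: 8 faults
f=4: 7 faults
f=5: 5 faults
Smallest f with faults ≤ 6 is 5.

5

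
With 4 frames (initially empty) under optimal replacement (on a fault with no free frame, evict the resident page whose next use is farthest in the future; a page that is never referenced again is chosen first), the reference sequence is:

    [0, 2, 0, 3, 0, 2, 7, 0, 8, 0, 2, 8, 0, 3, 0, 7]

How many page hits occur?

0: fault, frames {0}
2: fault, frames {0,2}
0: hit
3: fault, frames {0,2,3}
0: hit
2: hit
7: fault, frames {0,2,3,7}
0: hit
8: fault, evict 7, frames {0,2,3,8}
0: hit
2: hit
8: hit
0: hit
3: hit
0: hit
7: fault, evict 8, frames {0,2,3,7}
Hits: 10.

10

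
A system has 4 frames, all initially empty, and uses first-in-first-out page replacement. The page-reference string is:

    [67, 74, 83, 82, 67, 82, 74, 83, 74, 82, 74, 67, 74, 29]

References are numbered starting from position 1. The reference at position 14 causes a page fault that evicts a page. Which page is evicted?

67

pos 1: 67 -> miss, frames [67]
pos 2: 74 -> miss, frames [67, 74]
pos 3: 83 -> miss, frames [67, 74, 83]
pos 4: 82 -> miss, frames [67, 74, 83, 82]
pos 5: 67 -> hit
pos 6: 82 -> hit
pos 7: 74 -> hit
pos 8: 83 -> hit
pos 9: 74 -> hit
pos 10: 82 -> hit
pos 11: 74 -> hit
pos 12: 67 -> hit
pos 13: 74 -> hit
pos 14: 29 -> miss, evict 67, frames [74, 83, 82, 29]
At position 14, page 67 is evicted.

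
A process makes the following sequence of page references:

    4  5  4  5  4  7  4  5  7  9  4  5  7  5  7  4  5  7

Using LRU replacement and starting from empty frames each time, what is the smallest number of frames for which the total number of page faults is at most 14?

2

f=1: 18 faults
f=2: 12 faults
f=3: 7 faults
f=4: 4 faults
Smallest f with faults ≤ 14 is 2.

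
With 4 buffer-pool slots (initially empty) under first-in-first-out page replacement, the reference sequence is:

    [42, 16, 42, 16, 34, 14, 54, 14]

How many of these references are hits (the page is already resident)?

3

42 -> fault, frames [42]
16 -> fault, frames [42, 16]
42 -> hit
16 -> hit
34 -> fault, frames [42, 16, 34]
14 -> fault, frames [42, 16, 34, 14]
54 -> fault, evict 42, frames [16, 34, 14, 54]
14 -> hit
Hits: 3.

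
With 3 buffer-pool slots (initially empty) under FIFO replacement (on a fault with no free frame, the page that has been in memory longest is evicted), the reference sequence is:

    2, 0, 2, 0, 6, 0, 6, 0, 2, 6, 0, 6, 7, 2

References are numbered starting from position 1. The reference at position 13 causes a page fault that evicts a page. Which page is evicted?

pos 1: 2 -> fault, frames (2)
pos 2: 0 -> fault, frames (2 0)
pos 3: 2 -> hit
pos 4: 0 -> hit
pos 5: 6 -> fault, frames (2 0 6)
pos 6: 0 -> hit
pos 7: 6 -> hit
pos 8: 0 -> hit
pos 9: 2 -> hit
pos 10: 6 -> hit
pos 11: 0 -> hit
pos 12: 6 -> hit
pos 13: 7 -> fault, evict 2, frames (0 6 7)
At position 13, page 2 is evicted.

2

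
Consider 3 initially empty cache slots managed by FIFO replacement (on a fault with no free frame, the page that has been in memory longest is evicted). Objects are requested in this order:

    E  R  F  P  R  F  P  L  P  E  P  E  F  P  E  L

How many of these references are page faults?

9

E -> fault, frames [E]
R -> fault, frames [E, R]
F -> fault, frames [E, R, F]
P -> fault, evict E, frames [R, F, P]
R -> hit
F -> hit
P -> hit
L -> fault, evict R, frames [F, P, L]
P -> hit
E -> fault, evict F, frames [P, L, E]
P -> hit
E -> hit
F -> fault, evict P, frames [L, E, F]
P -> fault, evict L, frames [E, F, P]
E -> hit
L -> fault, evict E, frames [F, P, L]
Page faults: 9.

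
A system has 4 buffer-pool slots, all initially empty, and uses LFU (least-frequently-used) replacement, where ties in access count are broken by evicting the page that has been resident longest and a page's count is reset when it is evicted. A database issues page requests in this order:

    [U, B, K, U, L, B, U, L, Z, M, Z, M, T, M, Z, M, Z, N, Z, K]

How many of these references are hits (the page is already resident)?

U -> miss, frames {U}
B -> miss, frames {U,B}
K -> miss, frames {U,B,K}
U -> hit
L -> miss, frames {U,B,K,L}
B -> hit
U -> hit
L -> hit
Z -> miss, evict K, frames {U,B,L,Z}
M -> miss, evict Z, frames {U,B,L,M}
Z -> miss, evict M, frames {U,B,L,Z}
M -> miss, evict Z, frames {U,B,L,M}
T -> miss, evict M, frames {U,B,L,T}
M -> miss, evict T, frames {U,B,L,M}
Z -> miss, evict M, frames {U,B,L,Z}
M -> miss, evict Z, frames {U,B,L,M}
Z -> miss, evict M, frames {U,B,L,Z}
N -> miss, evict Z, frames {U,B,L,N}
Z -> miss, evict N, frames {U,B,L,Z}
K -> miss, evict Z, frames {U,B,L,K}
Hits: 4.

4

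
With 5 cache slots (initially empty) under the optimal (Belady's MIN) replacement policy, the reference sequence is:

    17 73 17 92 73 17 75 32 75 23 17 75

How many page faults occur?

17 → miss, frames (17)
73 → miss, frames (17 73)
17 → hit
92 → miss, frames (17 73 92)
73 → hit
17 → hit
75 → miss, frames (17 73 92 75)
32 → miss, frames (17 73 92 75 32)
75 → hit
23 → miss, evict 32, frames (17 73 92 75 23)
17 → hit
75 → hit
Page faults: 6.

6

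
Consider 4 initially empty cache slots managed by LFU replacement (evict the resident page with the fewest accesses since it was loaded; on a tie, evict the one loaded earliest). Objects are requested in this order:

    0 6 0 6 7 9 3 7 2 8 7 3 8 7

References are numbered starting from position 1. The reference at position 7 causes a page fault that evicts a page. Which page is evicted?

pos 1: 0: fault, frames (0)
pos 2: 6: fault, frames (0 6)
pos 3: 0: hit
pos 4: 6: hit
pos 5: 7: fault, frames (0 6 7)
pos 6: 9: fault, frames (0 6 7 9)
pos 7: 3: fault, evict 7, frames (0 6 9 3)
At position 7, page 7 is evicted.

7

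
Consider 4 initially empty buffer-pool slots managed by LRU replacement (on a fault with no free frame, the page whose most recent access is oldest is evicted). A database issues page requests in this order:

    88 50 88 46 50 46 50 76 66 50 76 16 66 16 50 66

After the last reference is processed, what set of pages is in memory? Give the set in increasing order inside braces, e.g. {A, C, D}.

{16, 50, 66, 76}

88 -> fault, frames [88]
50 -> fault, frames [88, 50]
88 -> hit
46 -> fault, frames [50, 88, 46]
50 -> hit
46 -> hit
50 -> hit
76 -> fault, frames [88, 46, 50, 76]
66 -> fault, evict 88, frames [46, 50, 76, 66]
50 -> hit
76 -> hit
16 -> fault, evict 46, frames [66, 50, 76, 16]
66 -> hit
16 -> hit
50 -> hit
66 -> hit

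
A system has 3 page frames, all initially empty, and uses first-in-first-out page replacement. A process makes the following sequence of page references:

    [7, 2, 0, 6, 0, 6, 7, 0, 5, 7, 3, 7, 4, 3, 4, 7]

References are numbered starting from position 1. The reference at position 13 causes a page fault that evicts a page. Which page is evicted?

pos 1: 7 -> miss, frames [7]
pos 2: 2 -> miss, frames [7, 2]
pos 3: 0 -> miss, frames [7, 2, 0]
pos 4: 6 -> miss, evict 7, frames [2, 0, 6]
pos 5: 0 -> hit
pos 6: 6 -> hit
pos 7: 7 -> miss, evict 2, frames [0, 6, 7]
pos 8: 0 -> hit
pos 9: 5 -> miss, evict 0, frames [6, 7, 5]
pos 10: 7 -> hit
pos 11: 3 -> miss, evict 6, frames [7, 5, 3]
pos 12: 7 -> hit
pos 13: 4 -> miss, evict 7, frames [5, 3, 4]
At position 13, page 7 is evicted.

7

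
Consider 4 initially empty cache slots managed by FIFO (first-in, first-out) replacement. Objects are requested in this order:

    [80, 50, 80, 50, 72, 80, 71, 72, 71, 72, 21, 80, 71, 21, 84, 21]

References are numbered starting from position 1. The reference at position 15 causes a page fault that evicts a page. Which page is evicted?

pos 1: 80: fault, frames (80)
pos 2: 50: fault, frames (80 50)
pos 3: 80: hit
pos 4: 50: hit
pos 5: 72: fault, frames (80 50 72)
pos 6: 80: hit
pos 7: 71: fault, frames (80 50 72 71)
pos 8: 72: hit
pos 9: 71: hit
pos 10: 72: hit
pos 11: 21: fault, evict 80, frames (50 72 71 21)
pos 12: 80: fault, evict 50, frames (72 71 21 80)
pos 13: 71: hit
pos 14: 21: hit
pos 15: 84: fault, evict 72, frames (71 21 80 84)
At position 15, page 72 is evicted.

72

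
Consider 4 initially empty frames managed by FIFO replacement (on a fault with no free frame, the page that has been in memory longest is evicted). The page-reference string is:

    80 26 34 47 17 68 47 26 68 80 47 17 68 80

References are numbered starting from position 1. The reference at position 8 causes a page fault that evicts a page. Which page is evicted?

34

pos 1: 80 → miss, frames (80)
pos 2: 26 → miss, frames (80 26)
pos 3: 34 → miss, frames (80 26 34)
pos 4: 47 → miss, frames (80 26 34 47)
pos 5: 17 → miss, evict 80, frames (26 34 47 17)
pos 6: 68 → miss, evict 26, frames (34 47 17 68)
pos 7: 47 → hit
pos 8: 26 → miss, evict 34, frames (47 17 68 26)
At position 8, page 34 is evicted.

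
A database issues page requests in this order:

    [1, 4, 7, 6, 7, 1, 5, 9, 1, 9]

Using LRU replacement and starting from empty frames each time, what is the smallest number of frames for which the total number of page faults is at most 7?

f=1: 10 faults
f=2: 8 faults
f=3: 7 faults
f=4: 6 faults
f=5: 6 faults
f=6: 6 faults
Smallest f with faults ≤ 7 is 3.

3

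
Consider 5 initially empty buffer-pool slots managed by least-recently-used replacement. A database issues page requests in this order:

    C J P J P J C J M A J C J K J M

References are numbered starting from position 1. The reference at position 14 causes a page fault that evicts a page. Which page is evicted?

P

pos 1: C → miss, frames {C}
pos 2: J → miss, frames {C,J}
pos 3: P → miss, frames {C,J,P}
pos 4: J → hit
pos 5: P → hit
pos 6: J → hit
pos 7: C → hit
pos 8: J → hit
pos 9: M → miss, frames {P,C,J,M}
pos 10: A → miss, frames {P,C,J,M,A}
pos 11: J → hit
pos 12: C → hit
pos 13: J → hit
pos 14: K → miss, evict P, frames {M,A,C,J,K}
At position 14, page P is evicted.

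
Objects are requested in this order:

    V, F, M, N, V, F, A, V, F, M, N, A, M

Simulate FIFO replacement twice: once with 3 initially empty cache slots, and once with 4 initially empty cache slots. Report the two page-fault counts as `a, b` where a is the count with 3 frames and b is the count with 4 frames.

3 frames: F F F F F F F . . F F . . → 9 faults.
4 frames: F F F F . . F F F F F F . → 10 faults.
10 > 9: adding a frame increased faults — Belady's anomaly.

9, 10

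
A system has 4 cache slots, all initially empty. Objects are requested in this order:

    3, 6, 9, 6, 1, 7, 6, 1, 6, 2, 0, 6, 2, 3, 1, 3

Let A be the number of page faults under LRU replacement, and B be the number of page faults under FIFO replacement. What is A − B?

Under LRU: F F F . F F . . . F F . . F F . → 9 faults.
Under FIFO: F F F . F F . . . F F F . F F . → 10 faults.
A − B = 9 − 10 = -1.

-1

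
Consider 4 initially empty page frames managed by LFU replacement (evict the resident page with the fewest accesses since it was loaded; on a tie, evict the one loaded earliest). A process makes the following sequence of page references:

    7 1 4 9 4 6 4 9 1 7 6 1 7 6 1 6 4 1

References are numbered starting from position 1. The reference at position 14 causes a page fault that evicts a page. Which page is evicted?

7

pos 1: 7 → miss, frames {7}
pos 2: 1 → miss, frames {7,1}
pos 3: 4 → miss, frames {7,1,4}
pos 4: 9 → miss, frames {7,1,4,9}
pos 5: 4 → hit
pos 6: 6 → miss, evict 7, frames {1,4,9,6}
pos 7: 4 → hit
pos 8: 9 → hit
pos 9: 1 → hit
pos 10: 7 → miss, evict 6, frames {1,4,9,7}
pos 11: 6 → miss, evict 7, frames {1,4,9,6}
pos 12: 1 → hit
pos 13: 7 → miss, evict 6, frames {1,4,9,7}
pos 14: 6 → miss, evict 7, frames {1,4,9,6}
At position 14, page 7 is evicted.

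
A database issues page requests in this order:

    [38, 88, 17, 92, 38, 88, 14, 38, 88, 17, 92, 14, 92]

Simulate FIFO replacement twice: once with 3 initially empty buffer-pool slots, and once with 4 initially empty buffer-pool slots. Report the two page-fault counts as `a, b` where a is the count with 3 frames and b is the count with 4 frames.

3 frames: F F F F F F F . . F F . . → 9 faults.
4 frames: F F F F . . F F F F F F . → 10 faults.
10 > 9: adding a frame increased faults — Belady's anomaly.

9, 10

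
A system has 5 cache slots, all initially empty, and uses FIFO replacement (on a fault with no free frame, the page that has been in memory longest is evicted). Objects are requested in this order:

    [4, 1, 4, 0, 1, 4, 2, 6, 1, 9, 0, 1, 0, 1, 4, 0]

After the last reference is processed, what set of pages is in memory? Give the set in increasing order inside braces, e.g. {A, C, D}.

{0, 2, 4, 6, 9}

4 -> fault, frames [4]
1 -> fault, frames [4, 1]
4 -> hit
0 -> fault, frames [4, 1, 0]
1 -> hit
4 -> hit
2 -> fault, frames [4, 1, 0, 2]
6 -> fault, frames [4, 1, 0, 2, 6]
1 -> hit
9 -> fault, evict 4, frames [1, 0, 2, 6, 9]
0 -> hit
1 -> hit
0 -> hit
1 -> hit
4 -> fault, evict 1, frames [0, 2, 6, 9, 4]
0 -> hit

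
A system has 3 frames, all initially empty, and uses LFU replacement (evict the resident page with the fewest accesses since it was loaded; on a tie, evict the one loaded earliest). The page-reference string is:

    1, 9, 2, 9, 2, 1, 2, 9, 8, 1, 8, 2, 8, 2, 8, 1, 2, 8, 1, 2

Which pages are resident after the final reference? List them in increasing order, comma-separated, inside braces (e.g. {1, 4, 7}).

1 -> miss, frames (1)
9 -> miss, frames (1 9)
2 -> miss, frames (1 9 2)
9 -> hit
2 -> hit
1 -> hit
2 -> hit
9 -> hit
8 -> miss, evict 1, frames (9 2 8)
1 -> miss, evict 8, frames (9 2 1)
8 -> miss, evict 1, frames (9 2 8)
2 -> hit
8 -> hit
2 -> hit
8 -> hit
1 -> miss, evict 9, frames (2 8 1)
2 -> hit
8 -> hit
1 -> hit
2 -> hit

{1, 2, 8}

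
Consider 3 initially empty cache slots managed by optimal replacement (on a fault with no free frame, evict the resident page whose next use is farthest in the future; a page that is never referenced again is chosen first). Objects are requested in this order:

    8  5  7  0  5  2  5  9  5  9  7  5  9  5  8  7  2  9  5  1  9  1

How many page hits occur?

8 → fault, frames {8}
5 → fault, frames {8,5}
7 → fault, frames {8,5,7}
0 → fault, evict 8, frames {5,7,0}
5 → hit
2 → fault, evict 0, frames {5,7,2}
5 → hit
9 → fault, evict 2, frames {5,7,9}
5 → hit
9 → hit
7 → hit
5 → hit
9 → hit
5 → hit
8 → fault, evict 5, frames {7,9,8}
7 → hit
2 → fault, evict 8, frames {7,9,2}
9 → hit
5 → fault, evict 2, frames {7,9,5}
1 → fault, evict 5, frames {7,9,1}
9 → hit
1 → hit
Hits: 12.

12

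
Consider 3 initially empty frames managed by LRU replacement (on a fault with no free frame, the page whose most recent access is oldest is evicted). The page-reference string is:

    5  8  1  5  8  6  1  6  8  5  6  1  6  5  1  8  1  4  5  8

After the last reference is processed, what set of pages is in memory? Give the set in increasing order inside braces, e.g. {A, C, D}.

5: fault, frames {5}
8: fault, frames {5,8}
1: fault, frames {5,8,1}
5: hit
8: hit
6: fault, evict 1, frames {5,8,6}
1: fault, evict 5, frames {8,6,1}
6: hit
8: hit
5: fault, evict 1, frames {6,8,5}
6: hit
1: fault, evict 8, frames {5,6,1}
6: hit
5: hit
1: hit
8: fault, evict 6, frames {5,1,8}
1: hit
4: fault, evict 5, frames {8,1,4}
5: fault, evict 8, frames {1,4,5}
8: fault, evict 1, frames {4,5,8}

{4, 5, 8}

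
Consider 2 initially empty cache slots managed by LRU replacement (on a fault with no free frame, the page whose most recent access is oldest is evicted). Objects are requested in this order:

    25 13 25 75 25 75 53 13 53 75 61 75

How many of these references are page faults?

7

25 -> miss, frames (25)
13 -> miss, frames (25 13)
25 -> hit
75 -> miss, evict 13, frames (25 75)
25 -> hit
75 -> hit
53 -> miss, evict 25, frames (75 53)
13 -> miss, evict 75, frames (53 13)
53 -> hit
75 -> miss, evict 13, frames (53 75)
61 -> miss, evict 53, frames (75 61)
75 -> hit
Page faults: 7.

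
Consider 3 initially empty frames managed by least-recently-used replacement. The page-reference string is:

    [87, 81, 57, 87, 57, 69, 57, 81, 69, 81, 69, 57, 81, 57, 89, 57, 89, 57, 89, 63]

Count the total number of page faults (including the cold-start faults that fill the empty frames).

7

87: miss, frames {87}
81: miss, frames {87,81}
57: miss, frames {87,81,57}
87: hit
57: hit
69: miss, evict 81, frames {87,57,69}
57: hit
81: miss, evict 87, frames {69,57,81}
69: hit
81: hit
69: hit
57: hit
81: hit
57: hit
89: miss, evict 69, frames {81,57,89}
57: hit
89: hit
57: hit
89: hit
63: miss, evict 81, frames {57,89,63}
Page faults: 7.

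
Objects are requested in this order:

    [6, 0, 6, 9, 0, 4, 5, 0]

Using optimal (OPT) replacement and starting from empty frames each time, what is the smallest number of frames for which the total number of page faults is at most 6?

2

f=1: 8 faults
f=2: 5 faults
f=3: 5 faults
f=4: 5 faults
f=5: 5 faults
Smallest f with faults ≤ 6 is 2.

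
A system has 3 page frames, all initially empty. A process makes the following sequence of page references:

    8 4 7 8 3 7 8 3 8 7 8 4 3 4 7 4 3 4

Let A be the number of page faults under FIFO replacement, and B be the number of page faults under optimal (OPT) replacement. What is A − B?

Under FIFO: F F F . F . F . . . . F . . F . F . → 8 faults.
Under OPT: F F F . F . . . . . . F . . . . . . → 5 faults.
A − B = 8 − 5 = 3.

3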